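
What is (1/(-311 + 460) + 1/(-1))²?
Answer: 21904/22201 ≈ 0.98662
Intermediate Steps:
(1/(-311 + 460) + 1/(-1))² = (1/149 - 1)² = (-148/149)² = 21904/22201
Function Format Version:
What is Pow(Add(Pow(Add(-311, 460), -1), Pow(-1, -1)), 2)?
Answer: Rational(21904, 22201) ≈ 0.98662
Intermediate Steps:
Pow(Add(Pow(Add(-311, 460), -1), Pow(-1, -1)), 2) = Pow(Add(Pow(149, -1), -1), 2) = Pow(Add(Rational(1, 149), -1), 2) = Pow(Rational(-148, 149), 2) = Rational(21904, 22201)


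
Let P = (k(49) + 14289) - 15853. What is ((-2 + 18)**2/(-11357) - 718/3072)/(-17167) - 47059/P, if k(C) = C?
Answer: 4697544434576147/151230931345920 ≈ 31.062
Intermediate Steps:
P = -1515 (P = (49 + 14289) - 15853 = 14338 - 15853 = -1515)
((-2 + 18)**2/(-11357) - 718/3072)/(-17167) - 47059/P = ((-2 + 18)**2/(-11357) - 718/3072)/(-17167) - 47059/(-1515) = (16**2*(-1/11357) - 718*1/3072)*(-1/17167) - 47059*(-1/1515) = (256*(-1/11357) - 359/1536)*(-1/17167) + 47059/1515 = (-256/11357 - 359/1536)*(-1/17167) + 47059/1515 = -4470379/17444352*(-1/17167) + 47059/1515 = 4470379/299467190784 + 47059/1515 = 4697544434576147/151230931345920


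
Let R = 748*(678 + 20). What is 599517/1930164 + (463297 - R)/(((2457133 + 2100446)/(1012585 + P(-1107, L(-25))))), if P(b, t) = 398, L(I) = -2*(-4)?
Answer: -12775342820756749/977430545884 ≈ -13070.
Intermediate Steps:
L(I) = 8
R = 522104 (R = 748*698 = 522104)
599517/1930164 + (463297 - R)/(((2457133 + 2100446)/(1012585 + P(-1107, L(-25))))) = 599517/1930164 + (463297 - 1*522104)/(((2457133 + 2100446)/(1012585 + 398))) = 599517*(1/1930164) + (463297 - 522104)/((4557579/1012983)) = 199839/643388 - 58807/(4557579*(1/1012983)) = 199839/643388 - 58807/1519193/337661 = 199839/643388 - 58807*337661/1519193 = 199839/643388 - 19856830427/1519193 = -12775342820756749/977430545884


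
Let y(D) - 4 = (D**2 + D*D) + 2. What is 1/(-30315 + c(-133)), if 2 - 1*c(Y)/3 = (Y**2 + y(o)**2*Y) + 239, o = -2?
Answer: -1/5889 ≈ -0.00016981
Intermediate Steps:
y(D) = 6 + 2*D**2 (y(D) = 4 + ((D**2 + D*D) + 2) = 4 + ((D**2 + D**2) + 2) = 4 + (2*D**2 + 2) = 4 + (2 + 2*D**2) = 6 + 2*D**2)
c(Y) = -711 - 588*Y - 3*Y**2 (c(Y) = 6 - 3*((Y**2 + (6 + 2*(-2)**2)**2*Y) + 239) = 6 - 3*((Y**2 + (6 + 2*4)**2*Y) + 239) = 6 - 3*((Y**2 + (6 + 8)**2*Y) + 239) = 6 - 3*((Y**2 + 14**2*Y) + 239) = 6 - 3*((Y**2 + 196*Y) + 239) = 6 - 3*(239 + Y**2 + 196*Y) = 6 + (-717 - 588*Y - 3*Y**2) = -711 - 588*Y - 3*Y**2)
1/(-30315 + c(-133)) = 1/(-30315 + (-711 - 588*(-133) - 3*(-133)**2)) = 1/(-30315 + (-711 + 78204 - 3*17689)) = 1/(-30315 + (-711 + 78204 - 53067)) = 1/(-30315 + 24426) = 1/(-5889) = -1/5889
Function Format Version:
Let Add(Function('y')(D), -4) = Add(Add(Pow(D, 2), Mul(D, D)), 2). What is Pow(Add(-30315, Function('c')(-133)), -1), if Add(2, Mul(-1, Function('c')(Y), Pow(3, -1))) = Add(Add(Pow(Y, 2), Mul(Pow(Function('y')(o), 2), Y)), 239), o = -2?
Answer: Rational(-1, 5889) ≈ -0.00016981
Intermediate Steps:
Function('y')(D) = Add(6, Mul(2, Pow(D, 2))) (Function('y')(D) = Add(4, Add(Add(Pow(D, 2), Mul(D, D)), 2)) = Add(4, Add(Add(Pow(D, 2), Pow(D, 2)), 2)) = Add(4, Add(Mul(2, Pow(D, 2)), 2)) = Add(4, Add(2, Mul(2, Pow(D, 2)))) = Add(6, Mul(2, Pow(D, 2))))
Function('c')(Y) = Add(-711, Mul(-588, Y), Mul(-3, Pow(Y, 2))) (Function('c')(Y) = Add(6, Mul(-3, Add(Add(Pow(Y, 2), Mul(Pow(Add(6, Mul(2, Pow(-2, 2))), 2), Y)), 239))) = Add(6, Mul(-3, Add(Add(Pow(Y, 2), Mul(Pow(Add(6, Mul(2, 4)), 2), Y)), 239))) = Add(6, Mul(-3, Add(Add(Pow(Y, 2), Mul(Pow(Add(6, 8), 2), Y)), 239))) = Add(6, Mul(-3, Add(Add(Pow(Y, 2), Mul(Pow(14, 2), Y)), 239))) = Add(6, Mul(-3, Add(Add(Pow(Y, 2), Mul(196, Y)), 239))) = Add(6, Mul(-3, Add(239, Pow(Y, 2), Mul(196, Y)))) = Add(6, Add(-717, Mul(-588, Y), Mul(-3, Pow(Y, 2)))) = Add(-711, Mul(-588, Y), Mul(-3, Pow(Y, 2))))
Pow(Add(-30315, Function('c')(-133)), -1) = Pow(Add(-30315, Add(-711, Mul(-588, -133), Mul(-3, Pow(-133, 2)))), -1) = Pow(Add(-30315, Add(-711, 78204, Mul(-3, 17689))), -1) = Pow(Add(-30315, Add(-711, 78204, -53067)), -1) = Pow(Add(-30315, 24426), -1) = Pow(-5889, -1) = Rational(-1, 5889)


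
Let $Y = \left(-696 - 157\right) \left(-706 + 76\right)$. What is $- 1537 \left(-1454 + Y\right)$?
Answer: $-823733632$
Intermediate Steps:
$Y = 537390$ ($Y = \left(-853\right) \left(-630\right) = 537390$)
$- 1537 \left(-1454 + Y\right) = - 1537 \left(-1454 + 537390\right) = \left(-1537\right) 535936 = -823733632$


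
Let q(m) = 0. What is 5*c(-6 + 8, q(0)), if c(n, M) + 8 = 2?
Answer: -30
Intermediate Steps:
c(n, M) = -6 (c(n, M) = -8 + 2 = -6)
5*c(-6 + 8, q(0)) = 5*(-6) = -30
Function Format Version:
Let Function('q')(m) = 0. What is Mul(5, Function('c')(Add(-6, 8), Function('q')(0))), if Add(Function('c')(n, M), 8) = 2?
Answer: -30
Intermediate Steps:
Function('c')(n, M) = -6 (Function('c')(n, M) = Add(-8, 2) = -6)
Mul(5, Function('c')(Add(-6, 8), Function('q')(0))) = Mul(5, -6) = -30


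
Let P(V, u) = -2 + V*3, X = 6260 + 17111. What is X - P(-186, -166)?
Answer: 23931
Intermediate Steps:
X = 23371
P(V, u) = -2 + 3*V
X - P(-186, -166) = 23371 - (-2 + 3*(-186)) = 23371 - (-2 - 558) = 23371 - 1*(-560) = 23371 + 560 = 23931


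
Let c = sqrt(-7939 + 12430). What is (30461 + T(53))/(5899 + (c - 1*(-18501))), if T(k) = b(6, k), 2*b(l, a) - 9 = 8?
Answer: 743455800/595355509 - 182817*sqrt(499)/1190711018 ≈ 1.2453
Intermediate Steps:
b(l, a) = 17/2 (b(l, a) = 9/2 + (1/2)*8 = 9/2 + 4 = 17/2)
c = 3*sqrt(499) (c = sqrt(4491) = 3*sqrt(499) ≈ 67.015)
T(k) = 17/2
(30461 + T(53))/(5899 + (c - 1*(-18501))) = (30461 + 17/2)/(5899 + (3*sqrt(499) - 1*(-18501))) = 60939/(2*(5899 + (3*sqrt(499) + 18501))) = 60939/(2*(5899 + (18501 + 3*sqrt(499)))) = 60939/(2*(24400 + 3*sqrt(499)))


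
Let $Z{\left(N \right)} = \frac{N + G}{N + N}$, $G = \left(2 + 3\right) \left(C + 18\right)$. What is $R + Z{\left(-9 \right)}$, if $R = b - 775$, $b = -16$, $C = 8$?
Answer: $- \frac{14359}{18} \approx -797.72$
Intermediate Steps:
$G = 130$ ($G = \left(2 + 3\right) \left(8 + 18\right) = 5 \cdot 26 = 130$)
$Z{\left(N \right)} = \frac{130 + N}{2 N}$ ($Z{\left(N \right)} = \frac{N + 130}{N + N} = \frac{130 + N}{2 N}$)
$R = -791$ ($R = -16 - 775 = -791$)
$R + Z{\left(-9 \right)} = -791 + \frac{130 - 9}{2 \left(-9\right)} = -791 + \frac{1}{2} \left(- \frac{1}{9}\right) 121 = -791 - \frac{121}{18} = - \frac{14359}{18}$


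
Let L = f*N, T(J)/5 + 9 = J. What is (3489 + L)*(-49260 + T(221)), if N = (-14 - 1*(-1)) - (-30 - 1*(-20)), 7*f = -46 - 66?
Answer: -170483400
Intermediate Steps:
T(J) = -45 + 5*J
f = -16 (f = (-46 - 66)/7 = (⅐)*(-112) = -16)
N = -3 (N = (-14 + 1) - (-30 + 20) = -13 - 1*(-10) = -13 + 10 = -3)
L = 48 (L = -16*(-3) = 48)
(3489 + L)*(-49260 + T(221)) = (3489 + 48)*(-49260 + (-45 + 5*221)) = 3537*(-49260 + (-45 + 1105)) = 3537*(-49260 + 1060) = 3537*(-48200) = -170483400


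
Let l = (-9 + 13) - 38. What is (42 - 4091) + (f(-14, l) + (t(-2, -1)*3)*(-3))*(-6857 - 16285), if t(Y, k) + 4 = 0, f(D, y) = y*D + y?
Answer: -11065925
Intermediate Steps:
l = -34 (l = 4 - 38 = -34)
f(D, y) = y + D*y (f(D, y) = D*y + y = y + D*y)
t(Y, k) = -4 (t(Y, k) = -4 + 0 = -4)
(42 - 4091) + (f(-14, l) + (t(-2, -1)*3)*(-3))*(-6857 - 16285) = (42 - 4091) + (-34*(1 - 14) - 4*3*(-3))*(-6857 - 16285) = -4049 + (-34*(-13) - 12*(-3))*(-23142) = -4049 + (442 + 36)*(-23142) = -4049 + 478*(-23142) = -4049 - 11061876 = -11065925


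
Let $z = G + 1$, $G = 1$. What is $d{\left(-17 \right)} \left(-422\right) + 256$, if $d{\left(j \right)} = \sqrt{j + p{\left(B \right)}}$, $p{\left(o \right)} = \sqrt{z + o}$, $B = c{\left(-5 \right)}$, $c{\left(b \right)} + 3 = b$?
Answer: $256 - 422 \sqrt{-17 + i \sqrt{6}} \approx 130.97 - 1744.4 i$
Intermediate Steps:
$c{\left(b \right)} = -3 + b$
$B = -8$ ($B = -3 - 5 = -8$)
$z = 2$ ($z = 1 + 1 = 2$)
$p{\left(o \right)} = \sqrt{2 + o}$
$d{\left(j \right)} = \sqrt{j + i \sqrt{6}}$ ($d{\left(j \right)} = \sqrt{j + \sqrt{2 - 8}} = \sqrt{j + \sqrt{-6}} = \sqrt{j + i \sqrt{6}}$)
$d{\left(-17 \right)} \left(-422\right) + 256 = \sqrt{-17 + i \sqrt{6}} \left(-422\right) + 256 = - 422 \sqrt{-17 + i \sqrt{6}} + 256 = 256 - 422 \sqrt{-17 + i \sqrt{6}}$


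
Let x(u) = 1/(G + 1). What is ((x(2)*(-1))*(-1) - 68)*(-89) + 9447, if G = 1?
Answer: 30909/2 ≈ 15455.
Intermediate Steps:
x(u) = ½ (x(u) = 1/(1 + 1) = 1/2 = ½)
((x(2)*(-1))*(-1) - 68)*(-89) + 9447 = (((½)*(-1))*(-1) - 68)*(-89) + 9447 = (-½*(-1) - 68)*(-89) + 9447 = (½ - 68)*(-89) + 9447 = -135/2*(-89) + 9447 = 12015/2 + 9447 = 30909/2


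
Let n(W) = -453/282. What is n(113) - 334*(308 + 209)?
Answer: -16231883/94 ≈ -1.7268e+5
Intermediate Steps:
n(W) = -151/94 (n(W) = -453*1/282 = -151/94)
n(113) - 334*(308 + 209) = -151/94 - 334*(308 + 209) = -151/94 - 334*517 = -151/94 - 1*172678 = -151/94 - 172678 = -16231883/94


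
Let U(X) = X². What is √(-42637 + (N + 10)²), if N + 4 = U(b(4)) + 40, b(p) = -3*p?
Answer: I*√6537 ≈ 80.852*I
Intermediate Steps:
N = 180 (N = -4 + ((-3*4)² + 40) = -4 + ((-12)² + 40) = -4 + (144 + 40) = -4 + 184 = 180)
√(-42637 + (N + 10)²) = √(-42637 + (180 + 10)²) = √(-42637 + 190²) = √(-42637 + 36100) = √(-6537) = I*√6537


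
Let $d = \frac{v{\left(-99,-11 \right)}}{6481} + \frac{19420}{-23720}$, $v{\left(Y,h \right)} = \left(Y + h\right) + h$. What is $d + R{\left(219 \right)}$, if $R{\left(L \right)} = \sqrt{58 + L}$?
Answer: $- \frac{6436557}{7686466} + \sqrt{277} \approx 15.806$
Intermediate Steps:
$v{\left(Y,h \right)} = Y + 2 h$
$d = - \frac{6436557}{7686466}$ ($d = \frac{-99 + 2 \left(-11\right)}{6481} + \frac{19420}{-23720} = \left(-99 - 22\right) \frac{1}{6481} + 19420 \left(- \frac{1}{23720}\right) = \left(-121\right) \frac{1}{6481} - \frac{971}{1186} = - \frac{121}{6481} - \frac{971}{1186} = - \frac{6436557}{7686466} \approx -0.83739$)
$d + R{\left(219 \right)} = - \frac{6436557}{7686466} + \sqrt{58 + 219} = - \frac{6436557}{7686466} + \sqrt{277}$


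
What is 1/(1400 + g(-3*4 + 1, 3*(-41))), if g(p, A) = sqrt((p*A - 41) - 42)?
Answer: 140/195873 - sqrt(1270)/1958730 ≈ 0.00069655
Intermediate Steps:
g(p, A) = sqrt(-83 + A*p) (g(p, A) = sqrt((A*p - 41) - 42) = sqrt((-41 + A*p) - 42) = sqrt(-83 + A*p))
1/(1400 + g(-3*4 + 1, 3*(-41))) = 1/(1400 + sqrt(-83 + (3*(-41))*(-3*4 + 1))) = 1/(1400 + sqrt(-83 - 123*(-12 + 1))) = 1/(1400 + sqrt(-83 - 123*(-11))) = 1/(1400 + sqrt(-83 + 1353)) = 1/(1400 + sqrt(1270))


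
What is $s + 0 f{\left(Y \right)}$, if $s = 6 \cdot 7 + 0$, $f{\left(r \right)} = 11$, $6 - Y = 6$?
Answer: $42$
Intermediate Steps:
$Y = 0$ ($Y = 6 - 6 = 0$)
$s = 42$ ($s = 42 + 0 = 42$)
$s + 0 f{\left(Y \right)} = 42 + 0 \cdot 11 = 42 + 0 = 42$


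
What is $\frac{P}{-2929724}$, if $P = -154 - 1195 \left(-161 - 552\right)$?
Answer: $- \frac{851881}{2929724} \approx -0.29077$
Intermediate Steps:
$P = 851881$ ($P = -154 - 1195 \left(-161 - 552\right) = -154 - -852035 = -154 + 852035 = 851881$)
$\frac{P}{-2929724} = \frac{851881}{-2929724} = 851881 \left(- \frac{1}{2929724}\right) = - \frac{851881}{2929724}$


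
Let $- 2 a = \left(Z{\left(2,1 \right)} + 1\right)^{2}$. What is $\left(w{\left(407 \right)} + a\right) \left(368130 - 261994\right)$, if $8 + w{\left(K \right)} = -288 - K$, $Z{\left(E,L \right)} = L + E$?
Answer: $-75462696$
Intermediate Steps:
$Z{\left(E,L \right)} = E + L$
$w{\left(K \right)} = -296 - K$ ($w{\left(K \right)} = -8 - \left(288 + K\right) = -296 - K$)
$a = -8$ ($a = - \frac{\left(\left(2 + 1\right) + 1\right)^{2}}{2} = - \frac{\left(3 + 1\right)^{2}}{2} = - \frac{4^{2}}{2} = \left(- \frac{1}{2}\right) 16 = -8$)
$\left(w{\left(407 \right)} + a\right) \left(368130 - 261994\right) = \left(\left(-296 - 407\right) - 8\right) \left(368130 - 261994\right) = \left(\left(-296 - 407\right) - 8\right) 106136 = \left(-703 - 8\right) 106136 = \left(-711\right) 106136 = -75462696$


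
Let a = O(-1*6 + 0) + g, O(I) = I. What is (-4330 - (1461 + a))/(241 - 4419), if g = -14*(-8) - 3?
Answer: 2947/2089 ≈ 1.4107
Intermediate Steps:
g = 109 (g = 112 - 3 = 109)
a = 103 (a = (-1*6 + 0) + 109 = (-6 + 0) + 109 = -6 + 109 = 103)
(-4330 - (1461 + a))/(241 - 4419) = (-4330 - (1461 + 103))/(241 - 4419) = (-4330 - 1*1564)/(-4178) = (-4330 - 1564)*(-1/4178) = -5894*(-1/4178) = 2947/2089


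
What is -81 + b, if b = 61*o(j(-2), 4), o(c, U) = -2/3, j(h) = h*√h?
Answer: -365/3 ≈ -121.67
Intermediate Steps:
j(h) = h^(3/2)
o(c, U) = -⅔ (o(c, U) = -2*⅓ = -⅔)
b = -122/3 (b = 61*(-⅔) = -122/3 ≈ -40.667)
-81 + b = -81 - 122/3 = -365/3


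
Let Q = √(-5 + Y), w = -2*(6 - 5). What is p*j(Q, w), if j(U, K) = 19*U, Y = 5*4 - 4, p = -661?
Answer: -12559*√11 ≈ -41654.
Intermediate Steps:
Y = 16 (Y = 20 - 4 = 16)
w = -2 (w = -2*1 = -2)
Q = √11 (Q = √(-5 + 16) = √11 ≈ 3.3166)
p*j(Q, w) = -12559*√11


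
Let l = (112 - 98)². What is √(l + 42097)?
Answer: √42293 ≈ 205.65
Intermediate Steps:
l = 196 (l = 14² = 196)
√(l + 42097) = √(196 + 42097) = √42293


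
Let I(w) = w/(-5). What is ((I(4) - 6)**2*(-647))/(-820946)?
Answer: 373966/10261825 ≈ 0.036442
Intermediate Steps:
I(w) = -w/5 (I(w) = w*(-1/5) = -w/5)
((I(4) - 6)**2*(-647))/(-820946) = ((-1/5*4 - 6)**2*(-647))/(-820946) = ((-4/5 - 6)**2*(-647))*(-1/820946) = ((-34/5)**2*(-647))*(-1/820946) = ((1156/25)*(-647))*(-1/820946) = -747932/25*(-1/820946) = 373966/10261825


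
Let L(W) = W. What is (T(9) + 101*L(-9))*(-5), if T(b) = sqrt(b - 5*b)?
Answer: 4545 - 30*I ≈ 4545.0 - 30.0*I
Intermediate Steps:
T(b) = 2*sqrt(-b) (T(b) = sqrt(-4*b) = 2*sqrt(-b))
(T(9) + 101*L(-9))*(-5) = (2*sqrt(-1*9) + 101*(-9))*(-5) = (2*sqrt(-9) - 909)*(-5) = (2*(3*I) - 909)*(-5) = (6*I - 909)*(-5) = (-909 + 6*I)*(-5) = 4545 - 30*I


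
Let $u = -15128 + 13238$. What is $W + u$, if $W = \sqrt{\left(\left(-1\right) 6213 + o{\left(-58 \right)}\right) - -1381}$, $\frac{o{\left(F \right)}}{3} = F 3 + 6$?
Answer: $-1890 + 2 i \sqrt{1334} \approx -1890.0 + 73.048 i$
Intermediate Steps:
$o{\left(F \right)} = 18 + 9 F$ ($o{\left(F \right)} = 3 \left(F 3 + 6\right) = 3 \left(3 F + 6\right) = 3 \left(6 + 3 F\right) = 18 + 9 F$)
$u = -1890$
$W = 2 i \sqrt{1334}$ ($W = \sqrt{\left(\left(-1\right) 6213 + \left(18 + 9 \left(-58\right)\right)\right) - -1381} = \sqrt{\left(-6213 + \left(18 - 522\right)\right) + \left(-45 + 1426\right)} = \sqrt{\left(-6213 - 504\right) + 1381} = \sqrt{-6717 + 1381} = \sqrt{-5336} = 2 i \sqrt{1334} \approx 73.048 i$)
$W + u = 2 i \sqrt{1334} - 1890 = -1890 + 2 i \sqrt{1334}$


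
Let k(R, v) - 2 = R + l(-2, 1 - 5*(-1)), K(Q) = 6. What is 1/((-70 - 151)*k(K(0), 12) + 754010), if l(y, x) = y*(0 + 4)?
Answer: 1/754010 ≈ 1.3262e-6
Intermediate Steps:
l(y, x) = 4*y (l(y, x) = y*4 = 4*y)
k(R, v) = -6 + R (k(R, v) = 2 + (R + 4*(-2)) = 2 + (R - 8) = 2 + (-8 + R) = -6 + R)
1/((-70 - 151)*k(K(0), 12) + 754010) = 1/((-70 - 151)*(-6 + 6) + 754010) = 1/(-221*0 + 754010) = 1/(0 + 754010) = 1/754010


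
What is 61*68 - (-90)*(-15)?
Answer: 2798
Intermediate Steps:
61*68 - (-90)*(-15) = 4148 - 1*1350 = 4148 - 1350 = 2798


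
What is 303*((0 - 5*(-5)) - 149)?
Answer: -37572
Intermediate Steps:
303*((0 - 5*(-5)) - 149) = 303*((0 + 25) - 149) = 303*(25 - 149) = 303*(-124) = -37572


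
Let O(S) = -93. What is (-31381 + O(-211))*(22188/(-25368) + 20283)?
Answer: -674746111381/1057 ≈ -6.3836e+8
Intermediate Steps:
(-31381 + O(-211))*(22188/(-25368) + 20283) = (-31381 - 93)*(22188/(-25368) + 20283) = -31474*(22188*(-1/25368) + 20283) = -31474*(-1849/2114 + 20283) = -31474*42876413/2114 = -674746111381/1057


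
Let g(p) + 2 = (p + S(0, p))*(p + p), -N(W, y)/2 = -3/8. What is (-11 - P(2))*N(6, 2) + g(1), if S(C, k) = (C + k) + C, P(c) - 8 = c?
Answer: -55/4 ≈ -13.750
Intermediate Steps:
P(c) = 8 + c
S(C, k) = k + 2*C
N(W, y) = 3/4 (N(W, y) = -(-6)/8 = -2*(-3/8) = 3/4)
g(p) = -2 + 4*p**2 (g(p) = -2 + (p + (p + 2*0))*(p + p) = -2 + (p + (p + 0))*(2*p) = -2 + (p + p)*(2*p) = -2 + (2*p)*(2*p) = -2 + 4*p**2)
(-11 - P(2))*N(6, 2) + g(1) = (-11 - (8 + 2))*(3/4) + (-2 + 4*1**2) = (-11 - 1*10)*(3/4) + (-2 + 4*1) = (-11 - 10)*(3/4) + (-2 + 4) = -21*3/4 + 2 = -63/4 + 2 = -55/4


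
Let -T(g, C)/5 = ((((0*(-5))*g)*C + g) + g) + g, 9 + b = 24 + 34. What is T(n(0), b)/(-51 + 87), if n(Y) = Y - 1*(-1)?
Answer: -5/12 ≈ -0.41667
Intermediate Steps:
n(Y) = 1 + Y (n(Y) = Y + 1 = 1 + Y)
b = 49 (b = -9 + (24 + 34) = -9 + 58 = 49)
T(g, C) = -15*g (T(g, C) = -5*(((((0*(-5))*g)*C + g) + g) + g) = -5*((((0*g)*C + g) + g) + g) = -5*(((0*C + g) + g) + g) = -5*(((0 + g) + g) + g) = -5*((g + g) + g) = -5*(2*g + g) = -15*g)
T(n(0), b)/(-51 + 87) = (-15*(1 + 0))/(-51 + 87) = (-15*1)/36 = (1/36)*(-15) = -5/12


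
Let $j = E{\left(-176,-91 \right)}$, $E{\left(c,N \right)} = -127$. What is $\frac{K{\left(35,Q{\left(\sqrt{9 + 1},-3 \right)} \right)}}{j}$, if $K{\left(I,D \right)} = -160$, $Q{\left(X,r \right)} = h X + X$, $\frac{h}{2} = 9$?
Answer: $\frac{160}{127} \approx 1.2598$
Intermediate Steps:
$h = 18$ ($h = 2 \cdot 9 = 18$)
$Q{\left(X,r \right)} = 19 X$ ($Q{\left(X,r \right)} = 18 X + X = 19 X$)
$j = -127$
$\frac{K{\left(35,Q{\left(\sqrt{9 + 1},-3 \right)} \right)}}{j} = - \frac{160}{-127} = \left(-160\right) \left(- \frac{1}{127}\right) = \frac{160}{127}$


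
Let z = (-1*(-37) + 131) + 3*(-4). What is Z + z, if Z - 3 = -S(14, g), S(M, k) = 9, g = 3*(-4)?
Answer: 150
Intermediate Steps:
g = -12
Z = -6 (Z = 3 - 1*9 = 3 - 9 = -6)
z = 156 (z = (37 + 131) - 12 = 168 - 12 = 156)
Z + z = -6 + 156 = 150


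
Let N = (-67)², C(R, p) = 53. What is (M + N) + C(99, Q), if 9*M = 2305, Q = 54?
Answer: 43183/9 ≈ 4798.1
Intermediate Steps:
M = 2305/9 (M = (⅑)*2305 = 2305/9 ≈ 256.11)
N = 4489
(M + N) + C(99, Q) = (2305/9 + 4489) + 53 = 42706/9 + 53 = 43183/9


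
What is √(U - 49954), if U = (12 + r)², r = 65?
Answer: 5*I*√1761 ≈ 209.82*I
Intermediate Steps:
U = 5929 (U = (12 + 65)² = 77² = 5929)
√(U - 49954) = √(5929 - 49954) = √(-44025) = 5*I*√1761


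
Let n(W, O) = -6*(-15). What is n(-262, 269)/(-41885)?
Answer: -18/8377 ≈ -0.0021487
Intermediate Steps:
n(W, O) = 90
n(-262, 269)/(-41885) = 90/(-41885) = 90*(-1/41885) = -18/8377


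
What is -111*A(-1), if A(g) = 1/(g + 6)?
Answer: -111/5 ≈ -22.200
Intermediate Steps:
A(g) = 1/(6 + g)
-111*A(-1) = -111/(6 - 1) = -111/5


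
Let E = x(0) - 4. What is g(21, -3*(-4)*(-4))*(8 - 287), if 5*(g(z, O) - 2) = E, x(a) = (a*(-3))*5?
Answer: -1674/5 ≈ -334.80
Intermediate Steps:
x(a) = -15*a (x(a) = -3*a*5 = -15*a)
E = -4 (E = -15*0 - 4 = 0 - 4 = -4)
g(z, O) = 6/5 (g(z, O) = 2 + (⅕)*(-4) = 2 - ⅘ = 6/5)
g(21, -3*(-4)*(-4))*(8 - 287) = 6*(8 - 287)/5 = (6/5)*(-279) = -1674/5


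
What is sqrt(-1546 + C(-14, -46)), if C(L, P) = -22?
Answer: 28*I*sqrt(2) ≈ 39.598*I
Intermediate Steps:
sqrt(-1546 + C(-14, -46)) = sqrt(-1546 - 22) = sqrt(-1568) = 28*I*sqrt(2)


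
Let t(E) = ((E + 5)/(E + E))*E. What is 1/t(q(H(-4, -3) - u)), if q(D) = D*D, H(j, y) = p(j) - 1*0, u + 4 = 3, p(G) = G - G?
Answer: ⅓ ≈ 0.33333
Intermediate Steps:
p(G) = 0
u = -1 (u = -4 + 3 = -1)
H(j, y) = 0 (H(j, y) = 0 - 1*0 = 0 + 0 = 0)
q(D) = D²
t(E) = 5/2 + E/2 (t(E) = ((5 + E)/((2*E)))*E = ((5 + E)*(1/(2*E)))*E = ((5 + E)/(2*E))*E = 5/2 + E/2)
1/t(q(H(-4, -3) - u)) = 1/(5/2 + (0 - 1*(-1))²/2) = 1/(5/2 + (0 + 1)²/2) = 1/(5/2 + (½)*1²) = 1/(5/2 + (½)*1) = 1/(5/2 + ½) = 1/3 = ⅓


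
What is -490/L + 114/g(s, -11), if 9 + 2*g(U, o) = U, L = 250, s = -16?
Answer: -277/25 ≈ -11.080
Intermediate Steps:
g(U, o) = -9/2 + U/2
-490/L + 114/g(s, -11) = -490/250 + 114/(-9/2 + (½)*(-16)) = -490*1/250 + 114/(-9/2 - 8) = -49/25 + 114/(-25/2) = -49/25 + 114*(-2/25) = -49/25 - 228/25 = -277/25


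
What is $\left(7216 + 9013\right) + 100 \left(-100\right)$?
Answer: $6229$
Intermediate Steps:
$\left(7216 + 9013\right) + 100 \left(-100\right) = 16229 - 10000 = 6229$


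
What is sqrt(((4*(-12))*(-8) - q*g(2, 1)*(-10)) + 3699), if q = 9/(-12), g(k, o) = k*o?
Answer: 6*sqrt(113) ≈ 63.781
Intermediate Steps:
q = -3/4 (q = 9*(-1/12) = -3/4 ≈ -0.75000)
sqrt(((4*(-12))*(-8) - q*g(2, 1)*(-10)) + 3699) = sqrt(((4*(-12))*(-8) - (-3/2)*(-10)) + 3699) = sqrt((-48*(-8) - (-3/4*2)*(-10)) + 3699) = sqrt((384 - (-3)*(-10)/2) + 3699) = sqrt((384 - 1*15) + 3699) = sqrt((384 - 15) + 3699) = sqrt(369 + 3699) = sqrt(4068) = 6*sqrt(113)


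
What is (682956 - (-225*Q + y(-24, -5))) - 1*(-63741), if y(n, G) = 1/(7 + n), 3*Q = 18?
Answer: 12716800/17 ≈ 7.4805e+5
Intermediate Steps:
Q = 6 (Q = (⅓)*18 = 6)
(682956 - (-225*Q + y(-24, -5))) - 1*(-63741) = (682956 - (-225*6 + 1/(7 - 24))) - 1*(-63741) = (682956 - (-225*6 + 1/(-17))) + 63741 = (682956 - (-1350 - 1/17)) + 63741 = (682956 - 1*(-22951/17)) + 63741 = (682956 + 22951/17) + 63741 = 11633203/17 + 63741 = 12716800/17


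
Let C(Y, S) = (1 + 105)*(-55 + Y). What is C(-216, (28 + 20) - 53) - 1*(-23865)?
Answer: -4861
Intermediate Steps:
C(Y, S) = -5830 + 106*Y (C(Y, S) = 106*(-55 + Y) = -5830 + 106*Y)
C(-216, (28 + 20) - 53) - 1*(-23865) = (-5830 + 106*(-216)) - 1*(-23865) = (-5830 - 22896) + 23865 = -28726 + 23865 = -4861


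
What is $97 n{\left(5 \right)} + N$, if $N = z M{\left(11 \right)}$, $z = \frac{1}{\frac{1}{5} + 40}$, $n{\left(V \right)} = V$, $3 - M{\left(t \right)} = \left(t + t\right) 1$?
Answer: $\frac{97390}{201} \approx 484.53$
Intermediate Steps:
$M{\left(t \right)} = 3 - 2 t$ ($M{\left(t \right)} = 3 - \left(t + t\right) 1 = 3 - 2 t 1 = 3 - 2 t$)
$z = \frac{5}{201}$ ($z = \frac{1}{\frac{1}{5} + 40} = \frac{1}{\frac{201}{5}} = \frac{5}{201} \approx 0.024876$)
$N = - \frac{95}{201}$ ($N = \frac{5 \left(3 - 22\right)}{201} = \frac{5}{201} \left(-19\right) = - \frac{95}{201} \approx -0.47264$)
$97 n{\left(5 \right)} + N = 97 \cdot 5 - \frac{95}{201} = 485 - \frac{95}{201} = \frac{97390}{201}$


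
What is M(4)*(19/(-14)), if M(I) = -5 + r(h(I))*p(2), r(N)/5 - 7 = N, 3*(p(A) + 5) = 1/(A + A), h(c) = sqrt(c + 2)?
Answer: 40375/168 + 5605*sqrt(6)/168 ≈ 322.05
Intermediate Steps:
h(c) = sqrt(2 + c)
p(A) = -5 + 1/(6*A) (p(A) = -5 + 1/(3*(A + A)) = -5 + 1/(3*((2*A))) = -5 + (1/(2*A))/3 = -5 + 1/(6*A))
r(N) = 35 + 5*N
M(I) = -2125/12 - 295*sqrt(2 + I)/12 (M(I) = -5 + (35 + 5*sqrt(2 + I))*(-5 + (1/6)/2) = -5 + (35 + 5*sqrt(2 + I))*(-5 + (1/6)*(1/2)) = -5 + (35 + 5*sqrt(2 + I))*(-5 + 1/12) = -5 + (35 + 5*sqrt(2 + I))*(-59/12) = -5 + (-2065/12 - 295*sqrt(2 + I)/12) = -2125/12 - 295*sqrt(2 + I)/12)
M(4)*(19/(-14)) = (-2125/12 - 295*sqrt(2 + 4)/12)*(19/(-14)) = (-2125/12 - 295*sqrt(6)/12)*(19*(-1/14)) = (-2125/12 - 295*sqrt(6)/12)*(-19/14) = 40375/168 + 5605*sqrt(6)/168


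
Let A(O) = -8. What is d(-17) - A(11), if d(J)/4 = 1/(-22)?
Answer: 86/11 ≈ 7.8182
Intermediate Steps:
d(J) = -2/11 (d(J) = 4/(-22) = 4*(-1/22) = -2/11)
d(-17) - A(11) = -2/11 - 1*(-8) = -2/11 + 8 = 86/11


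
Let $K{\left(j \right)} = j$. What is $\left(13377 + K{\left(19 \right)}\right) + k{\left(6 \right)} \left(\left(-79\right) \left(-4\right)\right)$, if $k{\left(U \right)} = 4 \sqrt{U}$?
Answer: $13396 + 1264 \sqrt{6} \approx 16492.0$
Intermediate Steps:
$\left(13377 + K{\left(19 \right)}\right) + k{\left(6 \right)} \left(\left(-79\right) \left(-4\right)\right) = \left(13377 + 19\right) + 4 \sqrt{6} \left(\left(-79\right) \left(-4\right)\right) = 13396 + 4 \sqrt{6} \cdot 316 = 13396 + 1264 \sqrt{6}$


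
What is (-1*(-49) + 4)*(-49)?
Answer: -2597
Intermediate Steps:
(-1*(-49) + 4)*(-49) = (49 + 4)*(-49) = 53*(-49) = -2597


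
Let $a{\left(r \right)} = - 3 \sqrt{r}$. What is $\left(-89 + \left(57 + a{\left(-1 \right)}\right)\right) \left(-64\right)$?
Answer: $2048 + 192 i \approx 2048.0 + 192.0 i$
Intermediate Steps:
$\left(-89 + \left(57 + a{\left(-1 \right)}\right)\right) \left(-64\right) = \left(-89 + \left(57 - 3 \sqrt{-1}\right)\right) \left(-64\right) = \left(-89 + \left(57 - 3 i\right)\right) \left(-64\right) = \left(-32 - 3 i\right) \left(-64\right) = 2048 + 192 i$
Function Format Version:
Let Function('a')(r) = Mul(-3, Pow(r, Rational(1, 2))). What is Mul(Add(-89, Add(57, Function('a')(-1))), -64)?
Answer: Add(2048, Mul(192, I)) ≈ Add(2048.0, Mul(192.00, I))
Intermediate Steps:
Mul(Add(-89, Add(57, Function('a')(-1))), -64) = Mul(Add(-89, Add(57, Mul(-3, Pow(-1, Rational(1, 2))))), -64) = Mul(Add(-89, Add(57, Mul(-3, I))), -64) = Mul(Add(-32, Mul(-3, I)), -64) = Add(2048, Mul(192, I))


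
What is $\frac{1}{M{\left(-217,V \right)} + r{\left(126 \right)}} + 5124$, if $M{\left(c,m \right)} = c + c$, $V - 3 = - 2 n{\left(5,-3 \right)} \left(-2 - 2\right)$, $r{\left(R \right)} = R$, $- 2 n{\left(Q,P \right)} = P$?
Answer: $\frac{1578191}{308} \approx 5124.0$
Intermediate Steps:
$n{\left(Q,P \right)} = - \frac{P}{2}$
$V = 15$ ($V = 3 + - 2 \left(\left(- \frac{1}{2}\right) \left(-3\right)\right) \left(-2 - 2\right) = 3 + \left(-2\right) \frac{3}{2} \left(-2 - 2\right) = 3 - -12 = 3 + 12 = 15$)
$M{\left(c,m \right)} = 2 c$
$\frac{1}{M{\left(-217,V \right)} + r{\left(126 \right)}} + 5124 = \frac{1}{2 \left(-217\right) + 126} + 5124 = \frac{1}{-434 + 126} + 5124 = \frac{1}{-308} + 5124 = - \frac{1}{308} + 5124 = \frac{1578191}{308}$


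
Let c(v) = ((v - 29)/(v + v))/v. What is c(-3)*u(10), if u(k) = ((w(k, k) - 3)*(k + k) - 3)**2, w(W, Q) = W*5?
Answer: -14047504/9 ≈ -1.5608e+6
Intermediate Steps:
w(W, Q) = 5*W
c(v) = (-29 + v)/(2*v**2) (c(v) = ((-29 + v)/((2*v)))/v = ((-29 + v)*(1/(2*v)))/v = ((-29 + v)/(2*v))/v = (-29 + v)/(2*v**2))
u(k) = (-3 + 2*k*(-3 + 5*k))**2 (u(k) = ((5*k - 3)*(k + k) - 3)**2 = ((-3 + 5*k)*(2*k) - 3)**2 = (2*k*(-3 + 5*k) - 3)**2 = (-3 + 2*k*(-3 + 5*k))**2)
c(-3)*u(10) = ((1/2)*(-29 - 3)/(-3)**2)*(3 - 10*10**2 + 6*10)**2 = ((1/2)*(1/9)*(-32))*(3 - 10*100 + 60)**2 = -16*(3 - 1000 + 60)**2/9 = -16/9*(-937)**2 = -16/9*877969 = -14047504/9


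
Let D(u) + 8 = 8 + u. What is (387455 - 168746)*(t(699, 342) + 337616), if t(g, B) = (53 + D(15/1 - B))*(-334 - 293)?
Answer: 111413426526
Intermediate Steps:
D(u) = u (D(u) = -8 + (8 + u) = u)
t(g, B) = -42636 + 627*B (t(g, B) = (53 + (15/1 - B))*(-334 - 293) = (53 + (15*1 - B))*(-627) = (53 + (15 - B))*(-627) = (68 - B)*(-627) = -42636 + 627*B)
(387455 - 168746)*(t(699, 342) + 337616) = (387455 - 168746)*((-42636 + 627*342) + 337616) = 218709*((-42636 + 214434) + 337616) = 218709*(171798 + 337616) = 218709*509414 = 111413426526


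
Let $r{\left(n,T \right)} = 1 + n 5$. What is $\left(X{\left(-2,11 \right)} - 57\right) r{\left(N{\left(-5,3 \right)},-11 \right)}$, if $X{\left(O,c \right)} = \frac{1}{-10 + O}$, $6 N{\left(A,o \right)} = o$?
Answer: $- \frac{4795}{24} \approx -199.79$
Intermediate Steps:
$N{\left(A,o \right)} = \frac{o}{6}$
$r{\left(n,T \right)} = 1 + 5 n$
$\left(X{\left(-2,11 \right)} - 57\right) r{\left(N{\left(-5,3 \right)},-11 \right)} = \left(\frac{1}{-10 - 2} - 57\right) \left(1 + 5 \cdot \frac{1}{6} \cdot 3\right) = \left(\frac{1}{-12} - 57\right) \left(1 + 5 \cdot \frac{1}{2}\right) = \left(- \frac{1}{12} - 57\right) \left(1 + \frac{5}{2}\right) = \left(- \frac{685}{12}\right) \frac{7}{2} = - \frac{4795}{24}$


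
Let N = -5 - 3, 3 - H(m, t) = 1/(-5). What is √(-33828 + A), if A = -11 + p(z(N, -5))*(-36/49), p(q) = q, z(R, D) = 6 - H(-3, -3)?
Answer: I*√41455295/35 ≈ 183.96*I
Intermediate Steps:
H(m, t) = 16/5 (H(m, t) = 3 - 1/(-5) = 3 - 1*(-⅕) = 3 + ⅕ = 16/5)
N = -8
z(R, D) = 14/5 (z(R, D) = 6 - 1*16/5 = 6 - 16/5 = 14/5)
A = -457/35 (A = -11 + 14*(-36/49)/5 = -11 + 14*(-36*1/49)/5 = -11 + (14/5)*(-36/49) = -11 - 72/35 = -457/35 ≈ -13.057)
√(-33828 + A) = √(-33828 - 457/35) = √(-1184437/35) = I*√41455295/35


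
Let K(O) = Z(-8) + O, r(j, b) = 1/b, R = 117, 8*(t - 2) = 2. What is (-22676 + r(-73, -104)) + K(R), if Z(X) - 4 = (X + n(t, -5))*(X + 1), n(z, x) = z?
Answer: -2341535/104 ≈ -22515.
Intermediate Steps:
t = 9/4 (t = 2 + (⅛)*2 = 2 + ¼ = 9/4 ≈ 2.2500)
Z(X) = 4 + (1 + X)*(9/4 + X) (Z(X) = 4 + (X + 9/4)*(X + 1) = 4 + (9/4 + X)*(1 + X) = 4 + (1 + X)*(9/4 + X))
K(O) = 177/4 + O (K(O) = (25/4 + (-8)² + (13/4)*(-8)) + O = (25/4 + 64 - 26) + O = 177/4 + O)
(-22676 + r(-73, -104)) + K(R) = (-22676 + 1/(-104)) + (177/4 + 117) = (-22676 - 1/104) + 645/4 = -2358305/104 + 645/4 = -2341535/104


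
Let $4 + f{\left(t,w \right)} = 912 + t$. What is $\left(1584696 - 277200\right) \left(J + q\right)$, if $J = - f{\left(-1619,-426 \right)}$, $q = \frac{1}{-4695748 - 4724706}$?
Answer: $\frac{4378766705038164}{4710227} \approx 9.2963 \cdot 10^{8}$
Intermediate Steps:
$f{\left(t,w \right)} = 908 + t$ ($f{\left(t,w \right)} = -4 + \left(912 + t\right) = 908 + t$)
$q = - \frac{1}{9420454}$ ($q = \frac{1}{-9420454} = - \frac{1}{9420454} \approx -1.0615 \cdot 10^{-7}$)
$J = 711$ ($J = - (908 - 1619) = \left(-1\right) \left(-711\right) = 711$)
$\left(1584696 - 277200\right) \left(J + q\right) = \left(1584696 - 277200\right) \left(711 - \frac{1}{9420454}\right) = \left(1584696 - 277200\right) \frac{6697942793}{9420454} = 1307496 \cdot \frac{6697942793}{9420454} = \frac{4378766705038164}{4710227}$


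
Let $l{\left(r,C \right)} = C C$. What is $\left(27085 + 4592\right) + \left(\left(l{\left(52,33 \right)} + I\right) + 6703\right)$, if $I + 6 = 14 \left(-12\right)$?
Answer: $39295$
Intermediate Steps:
$l{\left(r,C \right)} = C^{2}$
$I = -174$ ($I = -6 + 14 \left(-12\right) = -6 - 168 = -174$)
$\left(27085 + 4592\right) + \left(\left(l{\left(52,33 \right)} + I\right) + 6703\right) = \left(27085 + 4592\right) + \left(\left(33^{2} - 174\right) + 6703\right) = 31677 + \left(\left(1089 - 174\right) + 6703\right) = 31677 + \left(915 + 6703\right) = 31677 + 7618 = 39295$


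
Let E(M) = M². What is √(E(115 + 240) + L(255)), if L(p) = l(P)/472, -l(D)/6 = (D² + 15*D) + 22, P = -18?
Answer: √438689662/59 ≈ 355.00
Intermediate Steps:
l(D) = -132 - 90*D - 6*D² (l(D) = -6*((D² + 15*D) + 22) = -6*(22 + D² + 15*D) = -132 - 90*D - 6*D²)
L(p) = -57/59 (L(p) = (-132 - 90*(-18) - 6*(-18)²)/472 = (-132 + 1620 - 6*324)*(1/472) = (-132 + 1620 - 1944)*(1/472) = -456*1/472 = -57/59)
√(E(115 + 240) + L(255)) = √((115 + 240)² - 57/59) = √(355² - 57/59) = √(126025 - 57/59) = √(7435418/59) = √438689662/59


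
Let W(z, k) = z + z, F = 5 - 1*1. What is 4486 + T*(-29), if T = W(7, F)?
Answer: 4080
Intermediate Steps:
F = 4 (F = 5 - 1 = 4)
W(z, k) = 2*z
T = 14 (T = 2*7 = 14)
4486 + T*(-29) = 4486 + 14*(-29) = 4486 - 406 = 4080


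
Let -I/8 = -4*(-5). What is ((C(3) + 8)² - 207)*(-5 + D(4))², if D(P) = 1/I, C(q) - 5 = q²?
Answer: 177723477/25600 ≈ 6942.3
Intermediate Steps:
C(q) = 5 + q²
I = -160 (I = -(-8)*4*(-5) = -(-8)*(-20) = -8*20 = -160)
D(P) = -1/160 (D(P) = 1/(-160) = -1/160)
((C(3) + 8)² - 207)*(-5 + D(4))² = (((5 + 3²) + 8)² - 207)*(-5 - 1/160)² = (((5 + 9) + 8)² - 207)*(-801/160)² = ((14 + 8)² - 207)*(641601/25600) = (22² - 207)*(641601/25600) = (484 - 207)*(641601/25600) = 277*(641601/25600) = 177723477/25600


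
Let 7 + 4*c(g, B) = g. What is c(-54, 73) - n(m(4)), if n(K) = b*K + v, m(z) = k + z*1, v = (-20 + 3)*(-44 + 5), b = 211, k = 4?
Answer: -9465/4 ≈ -2366.3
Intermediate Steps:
c(g, B) = -7/4 + g/4
v = 663 (v = -17*(-39) = 663)
m(z) = 4 + z (m(z) = 4 + z*1 = 4 + z)
n(K) = 663 + 211*K (n(K) = 211*K + 663 = 663 + 211*K)
c(-54, 73) - n(m(4)) = (-7/4 + (¼)*(-54)) - (663 + 211*(4 + 4)) = (-7/4 - 27/2) - (663 + 211*8) = -61/4 - (663 + 1688) = -61/4 - 1*2351 = -61/4 - 2351 = -9465/4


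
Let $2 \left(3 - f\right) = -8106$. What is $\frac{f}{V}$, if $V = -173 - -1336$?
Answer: $\frac{4056}{1163} \approx 3.4875$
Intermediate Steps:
$V = 1163$ ($V = -173 + 1336 = 1163$)
$f = 4056$ ($f = 3 - -4053 = 3 + 4053 = 4056$)
$\frac{f}{V} = \frac{4056}{1163}$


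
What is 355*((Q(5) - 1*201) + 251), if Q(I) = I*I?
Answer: 26625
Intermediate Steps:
Q(I) = I²
355*((Q(5) - 1*201) + 251) = 355*((5² - 1*201) + 251) = 355*((25 - 201) + 251) = 355*(-176 + 251) = 355*75 = 26625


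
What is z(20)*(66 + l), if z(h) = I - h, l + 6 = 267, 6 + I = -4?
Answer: -9810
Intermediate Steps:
I = -10 (I = -6 - 4 = -10)
l = 261 (l = -6 + 267 = 261)
z(h) = -10 - h
z(20)*(66 + l) = (-10 - 1*20)*(66 + 261) = (-10 - 20)*327 = -30*327 = -9810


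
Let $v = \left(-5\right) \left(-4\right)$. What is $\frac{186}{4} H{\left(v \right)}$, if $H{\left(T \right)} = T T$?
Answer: $18600$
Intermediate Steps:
$v = 20$
$H{\left(T \right)} = T^{2}$
$\frac{186}{4} H{\left(v \right)} = \frac{186}{4} \cdot 20^{2} = 186 \cdot \frac{1}{4} \cdot 400 = \frac{93}{2} \cdot 400 = 18600$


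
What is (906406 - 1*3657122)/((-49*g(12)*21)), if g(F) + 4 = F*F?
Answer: 687679/36015 ≈ 19.094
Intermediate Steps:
g(F) = -4 + F**2 (g(F) = -4 + F*F = -4 + F**2)
(906406 - 1*3657122)/((-49*g(12)*21)) = (906406 - 1*3657122)/((-49*(-4 + 12**2)*21)) = (906406 - 3657122)/((-49*(-4 + 144)*21)) = -2750716/(-49*140*21) = -2750716/((-6860*21)) = -2750716/(-144060) = -2750716*(-1/144060) = 687679/36015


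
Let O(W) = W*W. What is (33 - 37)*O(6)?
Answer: -144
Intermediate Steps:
O(W) = W²
(33 - 37)*O(6) = (33 - 37)*6² = -4*36 = -144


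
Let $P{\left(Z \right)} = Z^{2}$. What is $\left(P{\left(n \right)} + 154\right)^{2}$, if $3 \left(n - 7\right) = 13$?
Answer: $\frac{6461764}{81} \approx 79775.0$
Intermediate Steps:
$n = \frac{34}{3}$ ($n = 7 + \frac{1}{3} \cdot 13 = 7 + \frac{13}{3} = \frac{34}{3} \approx 11.333$)
$\left(P{\left(n \right)} + 154\right)^{2} = \left(\left(\frac{34}{3}\right)^{2} + 154\right)^{2} = \left(\frac{1156}{9} + 154\right)^{2} = \left(\frac{2542}{9}\right)^{2} = \frac{6461764}{81}$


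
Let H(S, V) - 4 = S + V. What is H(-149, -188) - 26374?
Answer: -26707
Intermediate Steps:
H(S, V) = 4 + S + V (H(S, V) = 4 + (S + V) = 4 + S + V)
H(-149, -188) - 26374 = (4 - 149 - 188) - 26374 = -333 - 26374 = -26707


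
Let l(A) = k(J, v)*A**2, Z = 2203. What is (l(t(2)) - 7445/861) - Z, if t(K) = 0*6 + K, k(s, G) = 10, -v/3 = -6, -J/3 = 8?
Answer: -1869788/861 ≈ -2171.6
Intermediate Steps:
J = -24 (J = -3*8 = -24)
v = 18 (v = -3*(-6) = 18)
t(K) = K (t(K) = 0 + K = K)
l(A) = 10*A**2
(l(t(2)) - 7445/861) - Z = (10*2**2 - 7445/861) - 1*2203 = (10*4 - 7445*1/861) - 2203 = (40 - 7445/861) - 2203 = 26995/861 - 2203 = -1869788/861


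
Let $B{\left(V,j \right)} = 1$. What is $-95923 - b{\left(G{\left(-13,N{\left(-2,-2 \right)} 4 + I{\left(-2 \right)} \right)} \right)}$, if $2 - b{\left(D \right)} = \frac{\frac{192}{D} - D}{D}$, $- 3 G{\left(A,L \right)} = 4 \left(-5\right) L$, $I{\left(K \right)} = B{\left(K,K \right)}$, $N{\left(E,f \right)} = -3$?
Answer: $- \frac{290176042}{3025} \approx -95926.0$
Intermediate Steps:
$I{\left(K \right)} = 1$
$G{\left(A,L \right)} = \frac{20 L}{3}$ ($G{\left(A,L \right)} = - \frac{4 \left(-5\right) L}{3} = - \frac{\left(-20\right) L}{3} = \frac{20 L}{3}$)
$b{\left(D \right)} = 2 - \frac{- D + \frac{192}{D}}{D}$ ($b{\left(D \right)} = 2 - \frac{\frac{192}{D} - D}{D} = 2 - \frac{- D + \frac{192}{D}}{D}$)
$-95923 - b{\left(G{\left(-13,N{\left(-2,-2 \right)} 4 + I{\left(-2 \right)} \right)} \right)} = -95923 - \left(3 - \frac{192}{\frac{400}{9} \left(\left(-3\right) 4 + 1\right)^{2}}\right) = -95923 - \left(3 - \frac{192}{\frac{400}{9} \left(-12 + 1\right)^{2}}\right) = -95923 - \left(3 - \frac{192}{\frac{48400}{9}}\right) = -95923 - \left(3 - \frac{108}{3025}\right) = -95923 - \frac{8967}{3025} = - \frac{290176042}{3025}$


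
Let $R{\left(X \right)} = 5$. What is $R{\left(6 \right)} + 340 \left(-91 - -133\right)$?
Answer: $14285$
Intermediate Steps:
$R{\left(6 \right)} + 340 \left(-91 - -133\right) = 5 + 340 \left(-91 - -133\right) = 5 + 340 \left(-91 + 133\right) = 5 + 340 \cdot 42 = 5 + 14280 = 14285$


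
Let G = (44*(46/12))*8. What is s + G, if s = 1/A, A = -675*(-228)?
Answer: 207662401/153900 ≈ 1349.3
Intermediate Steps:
A = 153900
G = 4048/3 (G = (44*(46*(1/12)))*8 = (44*(23/6))*8 = (506/3)*8 = 4048/3 ≈ 1349.3)
s = 1/153900 ≈ 6.4977e-6
s + G = 1/153900 + 4048/3 = 207662401/153900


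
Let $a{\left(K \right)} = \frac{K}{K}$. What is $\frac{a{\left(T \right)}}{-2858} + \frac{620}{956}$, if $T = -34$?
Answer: $\frac{442751}{683062} \approx 0.64819$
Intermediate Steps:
$a{\left(K \right)} = 1$
$\frac{a{\left(T \right)}}{-2858} + \frac{620}{956} = 1 \frac{1}{-2858} + \frac{620}{956} = 1 \left(- \frac{1}{2858}\right) + 620 \cdot \frac{1}{956} = - \frac{1}{2858} + \frac{155}{239} = \frac{442751}{683062}$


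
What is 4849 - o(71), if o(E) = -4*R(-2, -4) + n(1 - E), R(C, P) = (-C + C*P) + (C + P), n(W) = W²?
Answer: -35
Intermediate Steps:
R(C, P) = P + C*P
o(E) = -16 + (1 - E)² (o(E) = -(-16)*(1 - 2) + (1 - E)² = -(-16)*(-1) + (1 - E)² = -4*4 + (1 - E)² = -16 + (1 - E)²)
4849 - o(71) = 4849 - (-16 + (-1 + 71)²) = 4849 - (-16 + 70²) = 4849 - (-16 + 4900) = 4849 - 1*4884 = 4849 - 4884 = -35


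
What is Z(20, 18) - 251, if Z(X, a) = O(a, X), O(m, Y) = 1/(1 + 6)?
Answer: -1756/7 ≈ -250.86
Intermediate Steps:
O(m, Y) = ⅐ (O(m, Y) = 1/7 = ⅐)
Z(X, a) = ⅐
Z(20, 18) - 251 = ⅐ - 251 = -1756/7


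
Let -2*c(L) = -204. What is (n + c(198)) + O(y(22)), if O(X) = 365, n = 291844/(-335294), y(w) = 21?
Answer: 78145227/167647 ≈ 466.13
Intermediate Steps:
c(L) = 102 (c(L) = -½*(-204) = 102)
n = -145922/167647 (n = 291844*(-1/335294) = -145922/167647 ≈ -0.87041)
(n + c(198)) + O(y(22)) = (-145922/167647 + 102) + 365 = 16954072/167647 + 365 = 78145227/167647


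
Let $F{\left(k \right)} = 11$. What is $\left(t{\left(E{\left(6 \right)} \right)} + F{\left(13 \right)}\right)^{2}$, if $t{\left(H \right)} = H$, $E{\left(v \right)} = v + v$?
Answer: $529$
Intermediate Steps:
$E{\left(v \right)} = 2 v$
$\left(t{\left(E{\left(6 \right)} \right)} + F{\left(13 \right)}\right)^{2} = \left(2 \cdot 6 + 11\right)^{2} = \left(12 + 11\right)^{2} = 23^{2} = 529$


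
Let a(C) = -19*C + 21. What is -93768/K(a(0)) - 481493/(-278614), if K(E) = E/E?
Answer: -26124596059/278614 ≈ -93766.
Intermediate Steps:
a(C) = 21 - 19*C
K(E) = 1
-93768/K(a(0)) - 481493/(-278614) = -93768/1 - 481493/(-278614) = -93768*1 - 481493*(-1/278614) = -93768 + 481493/278614 = -26124596059/278614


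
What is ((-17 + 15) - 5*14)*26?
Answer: -1872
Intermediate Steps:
((-17 + 15) - 5*14)*26 = (-2 - 70)*26 = -72*26 = -1872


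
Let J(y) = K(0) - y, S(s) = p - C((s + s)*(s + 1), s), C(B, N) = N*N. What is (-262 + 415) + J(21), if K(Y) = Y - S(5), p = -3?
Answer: 160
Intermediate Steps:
C(B, N) = N²
S(s) = -3 - s²
K(Y) = 28 + Y (K(Y) = Y - (-3 - 1*5²) = Y - (-3 - 1*25) = Y - (-3 - 25) = Y - 1*(-28) = Y + 28 = 28 + Y)
J(y) = 28 - y (J(y) = (28 + 0) - y = 28 - y)
(-262 + 415) + J(21) = (-262 + 415) + (28 - 1*21) = 153 + (28 - 21) = 153 + 7 = 160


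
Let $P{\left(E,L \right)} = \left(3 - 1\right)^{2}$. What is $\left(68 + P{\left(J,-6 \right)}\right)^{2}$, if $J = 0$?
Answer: $5184$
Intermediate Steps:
$P{\left(E,L \right)} = 4$ ($P{\left(E,L \right)} = 2^{2} = 4$)
$\left(68 + P{\left(J,-6 \right)}\right)^{2} = \left(68 + 4\right)^{2} = 72^{2} = 5184$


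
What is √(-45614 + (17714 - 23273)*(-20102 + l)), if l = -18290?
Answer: 11*√1763434 ≈ 14607.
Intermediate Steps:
√(-45614 + (17714 - 23273)*(-20102 + l)) = √(-45614 + (17714 - 23273)*(-20102 - 18290)) = √(-45614 - 5559*(-38392)) = √(-45614 + 213421128) = √213375514 = 11*√1763434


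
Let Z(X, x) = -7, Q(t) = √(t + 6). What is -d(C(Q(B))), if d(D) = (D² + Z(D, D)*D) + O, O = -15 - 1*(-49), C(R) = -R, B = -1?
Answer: -39 - 7*√5 ≈ -54.652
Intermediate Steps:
Q(t) = √(6 + t)
O = 34 (O = -15 + 49 = 34)
d(D) = 34 + D² - 7*D (d(D) = (D² - 7*D) + 34 = 34 + D² - 7*D)
-d(C(Q(B))) = -(34 + (-√(6 - 1))² - (-7)*√(6 - 1)) = -(34 + (-√5)² - (-7)*√5) = -(34 + 5 + 7*√5) = -(39 + 7*√5) = -39 - 7*√5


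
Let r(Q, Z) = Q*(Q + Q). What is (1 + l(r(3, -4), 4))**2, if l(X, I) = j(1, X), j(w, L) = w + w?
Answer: 9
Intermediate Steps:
j(w, L) = 2*w
r(Q, Z) = 2*Q**2 (r(Q, Z) = Q*(2*Q) = 2*Q**2)
l(X, I) = 2 (l(X, I) = 2*1 = 2)
(1 + l(r(3, -4), 4))**2 = (1 + 2)**2 = 3**2 = 9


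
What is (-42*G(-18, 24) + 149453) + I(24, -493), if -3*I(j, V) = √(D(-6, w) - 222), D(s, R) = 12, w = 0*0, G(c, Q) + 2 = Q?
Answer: 148529 - I*√210/3 ≈ 1.4853e+5 - 4.8305*I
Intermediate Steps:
G(c, Q) = -2 + Q
w = 0
I(j, V) = -I*√210/3 (I(j, V) = -√(12 - 222)/3 = -I*√210/3)
(-42*G(-18, 24) + 149453) + I(24, -493) = (-42*(-2 + 24) + 149453) - I*√210/3 = (-42*22 + 149453) - I*√210/3 = (-924 + 149453) - I*√210/3 = 148529 - I*√210/3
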